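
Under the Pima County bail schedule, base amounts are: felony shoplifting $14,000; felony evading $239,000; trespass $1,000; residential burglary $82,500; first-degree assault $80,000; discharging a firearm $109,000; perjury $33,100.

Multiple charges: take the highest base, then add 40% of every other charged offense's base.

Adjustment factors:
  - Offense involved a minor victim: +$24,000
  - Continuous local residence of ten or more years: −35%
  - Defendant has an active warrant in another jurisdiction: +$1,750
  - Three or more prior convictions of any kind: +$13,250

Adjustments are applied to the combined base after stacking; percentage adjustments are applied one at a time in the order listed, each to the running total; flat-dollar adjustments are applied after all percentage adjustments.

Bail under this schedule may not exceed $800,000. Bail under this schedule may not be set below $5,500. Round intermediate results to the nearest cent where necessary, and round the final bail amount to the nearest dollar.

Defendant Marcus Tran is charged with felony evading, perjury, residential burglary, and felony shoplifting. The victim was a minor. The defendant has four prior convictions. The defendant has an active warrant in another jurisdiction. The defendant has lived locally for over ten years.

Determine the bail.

$228,046

Base amounts from the schedule: felony evading $239,000; perjury $33,100; residential burglary $82,500; felony shoplifting $14,000.
Stacking rule: highest base plus 40% of each additional charge. Highest is felony evading at $239,000. Additional: $33,100 × 40% = $13,240; $82,500 × 40% = $33,000; $14,000 × 40% = $5,600. Combined base = $239,000 + $51,840 = $290,840.
Continuous local residence of ten or more years (−35%): $290,840 × 0.65 = $189,046.
Offense involved a minor victim (+$24,000 flat): $189,046 + $24,000 = $213,046.
Defendant has an active warrant in another jurisdiction (+$1,750 flat): $213,046 + $1,750 = $214,796.
Three or more prior convictions of any kind (+$13,250 flat): $214,796 + $13,250 = $228,046.
$228,046 is within the $800,000 maximum.
$228,046 is at or above the $5,500 minimum.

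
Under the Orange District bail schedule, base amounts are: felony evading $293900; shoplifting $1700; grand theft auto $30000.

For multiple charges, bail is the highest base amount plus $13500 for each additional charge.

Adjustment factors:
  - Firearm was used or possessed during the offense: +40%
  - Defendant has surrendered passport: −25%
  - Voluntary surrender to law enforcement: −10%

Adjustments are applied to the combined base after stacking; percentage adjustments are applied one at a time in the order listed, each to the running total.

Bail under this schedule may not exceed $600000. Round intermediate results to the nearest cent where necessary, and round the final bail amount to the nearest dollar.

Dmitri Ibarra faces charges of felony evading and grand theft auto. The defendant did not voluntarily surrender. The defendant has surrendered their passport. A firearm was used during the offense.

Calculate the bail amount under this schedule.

Base amounts from the schedule: felony evading $293900; grand theft auto $30000.
Stacking rule: highest base plus $13500 per additional charge. Highest is felony evading at $293900; 1 additional charge → +$13500. Combined base = $307400.
Firearm was used or possessed during the offense (+40%): $307400 × 1.4 = $430360.
Defendant has surrendered passport (−25%): $430360 × 0.75 = $322770.
$322770 is within the $600000 maximum.

$322770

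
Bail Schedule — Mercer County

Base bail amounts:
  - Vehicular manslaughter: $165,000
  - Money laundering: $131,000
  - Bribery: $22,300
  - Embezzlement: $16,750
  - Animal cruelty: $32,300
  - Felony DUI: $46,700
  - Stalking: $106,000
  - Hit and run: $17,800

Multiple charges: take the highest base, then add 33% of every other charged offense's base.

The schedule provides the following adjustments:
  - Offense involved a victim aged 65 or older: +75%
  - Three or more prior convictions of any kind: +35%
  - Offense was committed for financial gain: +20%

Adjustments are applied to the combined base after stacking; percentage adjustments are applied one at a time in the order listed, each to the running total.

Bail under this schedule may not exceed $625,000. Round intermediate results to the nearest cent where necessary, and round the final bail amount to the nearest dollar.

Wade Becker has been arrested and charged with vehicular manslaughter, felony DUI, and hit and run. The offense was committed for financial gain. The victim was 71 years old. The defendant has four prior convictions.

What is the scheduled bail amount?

Base amounts from the schedule: vehicular manslaughter $165,000; felony DUI $46,700; hit and run $17,800.
Stacking rule: highest base plus 33% of each additional charge. Highest is vehicular manslaughter at $165,000. Additional: $46,700 × 33% = $15,411; $17,800 × 33% = $5,874. Combined base = $165,000 + $21,285 = $186,285.
Offense involved a victim aged 65 or older (+75%): $186,285 × 1.75 = $325,998.75.
Three or more prior convictions of any kind (+35%): $325,998.75 × 1.35 = $440,098.31.
Offense was committed for financial gain (+20%): $440,098.31 × 1.2 = $528,117.97.
$528,117.97 is within the $625,000 maximum.
Rounded to the nearest dollar: $528,118.

$528,118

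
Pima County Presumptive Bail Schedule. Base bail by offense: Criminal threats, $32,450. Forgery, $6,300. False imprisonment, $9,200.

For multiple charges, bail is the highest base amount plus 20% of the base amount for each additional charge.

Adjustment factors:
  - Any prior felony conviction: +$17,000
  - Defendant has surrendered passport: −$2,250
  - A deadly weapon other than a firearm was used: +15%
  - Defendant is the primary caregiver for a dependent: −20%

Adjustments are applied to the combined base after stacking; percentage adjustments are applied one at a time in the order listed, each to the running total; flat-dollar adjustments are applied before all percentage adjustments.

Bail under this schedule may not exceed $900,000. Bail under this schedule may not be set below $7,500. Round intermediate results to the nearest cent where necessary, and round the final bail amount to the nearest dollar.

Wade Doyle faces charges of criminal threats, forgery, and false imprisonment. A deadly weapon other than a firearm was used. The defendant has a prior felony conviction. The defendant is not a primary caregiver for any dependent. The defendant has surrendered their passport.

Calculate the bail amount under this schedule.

Base amounts from the schedule: criminal threats $32,450; forgery $6,300; false imprisonment $9,200.
Stacking rule: highest base plus 20% of each additional charge. Highest is criminal threats at $32,450. Additional: $6,300 × 20% = $1,260; $9,200 × 20% = $1,840. Combined base = $32,450 + $3,100 = $35,550.
Any prior felony conviction (+$17,000 flat): $35,550 + $17,000 = $52,550.
Defendant has surrendered passport (−$2,250 flat): $52,550 − $2,250 = $50,300.
A deadly weapon other than a firearm was used (+15%): $50,300 × 1.15 = $57,845.
$57,845 is within the $900,000 maximum.
$57,845 is at or above the $7,500 minimum.

$57,845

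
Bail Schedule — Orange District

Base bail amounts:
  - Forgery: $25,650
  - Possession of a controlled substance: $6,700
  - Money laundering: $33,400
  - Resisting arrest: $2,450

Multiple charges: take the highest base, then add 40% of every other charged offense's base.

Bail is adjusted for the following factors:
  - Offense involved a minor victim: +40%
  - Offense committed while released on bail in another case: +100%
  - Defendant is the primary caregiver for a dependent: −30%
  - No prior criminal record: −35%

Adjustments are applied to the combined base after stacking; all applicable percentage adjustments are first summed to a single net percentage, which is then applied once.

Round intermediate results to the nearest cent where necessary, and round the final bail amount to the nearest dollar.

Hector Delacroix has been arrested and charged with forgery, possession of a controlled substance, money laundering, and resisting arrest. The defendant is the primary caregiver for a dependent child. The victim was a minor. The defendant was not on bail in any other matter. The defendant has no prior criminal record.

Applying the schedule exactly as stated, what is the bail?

Base amounts from the schedule: forgery $25,650; possession of a controlled substance $6,700; money laundering $33,400; resisting arrest $2,450.
Stacking rule: highest base plus 40% of each additional charge. Highest is money laundering at $33,400. Additional: $25,650 × 40% = $10,260; $6,700 × 40% = $2,680; $2,450 × 40% = $980. Combined base = $33,400 + $13,920 = $47,320.
Net percentage adjustment: +40% −30% −35% = −25%. $47,320 × 0.75 = $35,490.

$35,490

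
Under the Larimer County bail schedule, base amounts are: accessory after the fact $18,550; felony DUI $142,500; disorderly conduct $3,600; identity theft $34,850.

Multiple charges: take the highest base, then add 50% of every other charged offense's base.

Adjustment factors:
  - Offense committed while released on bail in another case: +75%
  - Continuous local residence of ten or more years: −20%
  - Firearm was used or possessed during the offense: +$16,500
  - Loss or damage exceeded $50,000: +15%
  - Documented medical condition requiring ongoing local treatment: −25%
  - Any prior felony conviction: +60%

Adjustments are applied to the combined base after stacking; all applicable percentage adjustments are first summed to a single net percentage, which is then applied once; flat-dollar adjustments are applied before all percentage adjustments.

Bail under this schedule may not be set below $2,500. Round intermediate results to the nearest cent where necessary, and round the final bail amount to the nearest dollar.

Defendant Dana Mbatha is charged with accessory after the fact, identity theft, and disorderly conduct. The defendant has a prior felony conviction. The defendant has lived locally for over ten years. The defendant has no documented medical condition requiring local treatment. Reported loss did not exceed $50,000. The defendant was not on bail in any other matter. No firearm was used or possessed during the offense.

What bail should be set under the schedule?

Base amounts from the schedule: accessory after the fact $18,550; identity theft $34,850; disorderly conduct $3,600.
Stacking rule: highest base plus 50% of each additional charge. Highest is identity theft at $34,850. Additional: $18,550 × 50% = $9,275; $3,600 × 50% = $1,800. Combined base = $34,850 + $11,075 = $45,925.
Net percentage adjustment: −20% +60% = +40%. $45,925 × 1.4 = $64,295.
$64,295 is at or above the $2,500 minimum.

$64,295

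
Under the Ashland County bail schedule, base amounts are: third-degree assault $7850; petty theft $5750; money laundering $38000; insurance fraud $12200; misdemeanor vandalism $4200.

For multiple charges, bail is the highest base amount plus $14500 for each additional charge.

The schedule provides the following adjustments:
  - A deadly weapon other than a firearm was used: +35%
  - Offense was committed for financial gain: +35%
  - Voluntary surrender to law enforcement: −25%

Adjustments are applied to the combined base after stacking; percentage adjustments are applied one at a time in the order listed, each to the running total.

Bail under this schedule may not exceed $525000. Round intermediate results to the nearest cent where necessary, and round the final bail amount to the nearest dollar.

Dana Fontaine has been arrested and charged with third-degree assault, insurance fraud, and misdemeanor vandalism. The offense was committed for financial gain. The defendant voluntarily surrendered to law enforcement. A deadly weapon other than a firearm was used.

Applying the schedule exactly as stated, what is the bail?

$56315

Base amounts from the schedule: third-degree assault $7850; insurance fraud $12200; misdemeanor vandalism $4200.
Stacking rule: highest base plus $14500 per additional charge. Highest is insurance fraud at $12200; 2 additional charges → +$29000. Combined base = $41200.
A deadly weapon other than a firearm was used (+35%): $41200 × 1.35 = $55620.
Offense was committed for financial gain (+35%): $55620 × 1.35 = $75087.
Voluntary surrender to law enforcement (−25%): $75087 × 0.75 = $56315.25.
$56315.25 is within the $525000 maximum.
Rounded to the nearest dollar: $56315.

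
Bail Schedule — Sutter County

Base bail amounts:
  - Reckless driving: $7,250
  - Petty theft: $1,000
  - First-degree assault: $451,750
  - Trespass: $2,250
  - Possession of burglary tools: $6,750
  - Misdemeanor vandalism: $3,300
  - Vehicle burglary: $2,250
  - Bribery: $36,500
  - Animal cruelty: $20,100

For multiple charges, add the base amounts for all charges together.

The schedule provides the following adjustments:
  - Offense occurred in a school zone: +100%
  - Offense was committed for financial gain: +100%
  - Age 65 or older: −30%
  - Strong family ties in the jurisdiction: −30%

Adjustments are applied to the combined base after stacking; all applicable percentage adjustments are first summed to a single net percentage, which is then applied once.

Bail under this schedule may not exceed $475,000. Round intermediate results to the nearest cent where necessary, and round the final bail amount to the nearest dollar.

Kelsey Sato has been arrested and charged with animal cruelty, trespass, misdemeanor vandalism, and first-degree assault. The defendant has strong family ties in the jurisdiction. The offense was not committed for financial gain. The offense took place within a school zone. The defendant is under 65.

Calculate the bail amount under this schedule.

Base amounts from the schedule: animal cruelty $20,100; trespass $2,250; misdemeanor vandalism $3,300; first-degree assault $451,750.
Stacking rule: sum of all bases. $20,100 + $2,250 + $3,300 + $451,750 = $477,400.
Net percentage adjustment: +100% −30% = +70%. $477,400 × 1.7 = $811,580.
Result $811,580 exceeds the maximum of $475,000; bail is capped at $475,000.

$475,000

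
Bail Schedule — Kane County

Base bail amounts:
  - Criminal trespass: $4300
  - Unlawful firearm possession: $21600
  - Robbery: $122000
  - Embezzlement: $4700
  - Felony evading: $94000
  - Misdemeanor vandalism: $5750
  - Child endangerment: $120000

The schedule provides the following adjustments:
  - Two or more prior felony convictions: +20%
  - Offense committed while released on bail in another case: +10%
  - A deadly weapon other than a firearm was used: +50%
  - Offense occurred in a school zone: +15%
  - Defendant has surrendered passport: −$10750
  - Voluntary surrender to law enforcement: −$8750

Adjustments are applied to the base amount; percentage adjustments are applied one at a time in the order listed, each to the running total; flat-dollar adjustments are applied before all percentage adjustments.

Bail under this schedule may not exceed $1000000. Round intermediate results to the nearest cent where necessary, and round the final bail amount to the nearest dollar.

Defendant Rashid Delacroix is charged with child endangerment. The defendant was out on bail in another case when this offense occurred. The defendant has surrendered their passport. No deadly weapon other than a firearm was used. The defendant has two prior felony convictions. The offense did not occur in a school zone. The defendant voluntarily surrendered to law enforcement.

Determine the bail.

$132660

Base amounts from the schedule: child endangerment $120000.
Single charge. Combined base = $120000.
Defendant has surrendered passport (−$10750 flat): $120000 − $10750 = $109250.
Voluntary surrender to law enforcement (−$8750 flat): $109250 − $8750 = $100500.
Two or more prior felony convictions (+20%): $100500 × 1.2 = $120600.
Offense committed while released on bail in another case (+10%): $120600 × 1.1 = $132660.
$132660 is within the $1000000 maximum.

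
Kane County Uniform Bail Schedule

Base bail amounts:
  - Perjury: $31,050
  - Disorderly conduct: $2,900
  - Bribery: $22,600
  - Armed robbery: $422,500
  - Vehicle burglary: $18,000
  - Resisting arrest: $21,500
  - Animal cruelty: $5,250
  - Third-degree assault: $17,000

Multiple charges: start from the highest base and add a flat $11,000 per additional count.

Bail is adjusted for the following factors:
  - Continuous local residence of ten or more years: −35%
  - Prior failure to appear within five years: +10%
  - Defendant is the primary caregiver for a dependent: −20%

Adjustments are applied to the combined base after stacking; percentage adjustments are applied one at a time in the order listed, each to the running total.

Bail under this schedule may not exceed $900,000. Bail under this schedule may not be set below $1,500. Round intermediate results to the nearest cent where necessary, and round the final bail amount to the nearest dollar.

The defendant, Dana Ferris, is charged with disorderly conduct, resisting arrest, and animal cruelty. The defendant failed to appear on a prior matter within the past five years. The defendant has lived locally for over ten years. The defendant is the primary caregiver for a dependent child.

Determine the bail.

Base amounts from the schedule: disorderly conduct $2,900; resisting arrest $21,500; animal cruelty $5,250.
Stacking rule: highest base plus $11,000 per additional charge. Highest is resisting arrest at $21,500; 2 additional charges → +$22,000. Combined base = $43,500.
Continuous local residence of ten or more years (−35%): $43,500 × 0.65 = $28,275.
Prior failure to appear within five years (+10%): $28,275 × 1.1 = $31,102.50.
Defendant is the primary caregiver for a dependent (−20%): $31,102.50 × 0.8 = $24,882.
$24,882 is within the $900,000 maximum.
$24,882 is at or above the $1,500 minimum.

$24,882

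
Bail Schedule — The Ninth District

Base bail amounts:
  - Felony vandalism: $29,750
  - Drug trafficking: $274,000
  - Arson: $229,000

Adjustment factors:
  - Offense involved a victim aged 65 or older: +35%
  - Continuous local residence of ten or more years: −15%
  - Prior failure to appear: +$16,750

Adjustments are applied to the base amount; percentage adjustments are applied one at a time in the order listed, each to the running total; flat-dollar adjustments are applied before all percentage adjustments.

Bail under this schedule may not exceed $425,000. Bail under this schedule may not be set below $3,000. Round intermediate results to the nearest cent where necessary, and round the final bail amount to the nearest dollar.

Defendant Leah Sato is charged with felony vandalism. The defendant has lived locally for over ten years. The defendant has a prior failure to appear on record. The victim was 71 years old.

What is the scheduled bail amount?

$53,359

Base amounts from the schedule: felony vandalism $29,750.
Single charge. Combined base = $29,750.
Prior failure to appear (+$16,750 flat): $29,750 + $16,750 = $46,500.
Offense involved a victim aged 65 or older (+35%): $46,500 × 1.35 = $62,775.
Continuous local residence of ten or more years (−15%): $62,775 × 0.85 = $53,358.75.
$53,358.75 is within the $425,000 maximum.
$53,358.75 is at or above the $3,000 minimum.
Rounded to the nearest dollar: $53,359.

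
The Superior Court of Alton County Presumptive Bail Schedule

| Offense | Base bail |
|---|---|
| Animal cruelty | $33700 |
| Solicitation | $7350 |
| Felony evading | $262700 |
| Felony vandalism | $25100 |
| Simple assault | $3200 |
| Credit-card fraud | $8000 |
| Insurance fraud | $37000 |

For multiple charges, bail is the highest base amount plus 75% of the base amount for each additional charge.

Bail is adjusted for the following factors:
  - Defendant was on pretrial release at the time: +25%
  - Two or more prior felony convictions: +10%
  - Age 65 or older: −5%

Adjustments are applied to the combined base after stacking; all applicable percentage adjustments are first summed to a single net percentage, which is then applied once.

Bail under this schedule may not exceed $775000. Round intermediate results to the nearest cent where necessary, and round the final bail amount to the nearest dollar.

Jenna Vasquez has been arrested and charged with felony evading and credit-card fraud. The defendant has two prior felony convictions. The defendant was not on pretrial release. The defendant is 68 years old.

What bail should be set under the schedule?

Base amounts from the schedule: felony evading $262700; credit-card fraud $8000.
Stacking rule: highest base plus 75% of each additional charge. Highest is felony evading at $262700. Additional: $8000 × 75% = $6000. Combined base = $262700 + $6000 = $268700.
Net percentage adjustment: +10% −5% = +5%. $268700 × 1.05 = $282135.
$282135 is within the $775000 maximum.

$282135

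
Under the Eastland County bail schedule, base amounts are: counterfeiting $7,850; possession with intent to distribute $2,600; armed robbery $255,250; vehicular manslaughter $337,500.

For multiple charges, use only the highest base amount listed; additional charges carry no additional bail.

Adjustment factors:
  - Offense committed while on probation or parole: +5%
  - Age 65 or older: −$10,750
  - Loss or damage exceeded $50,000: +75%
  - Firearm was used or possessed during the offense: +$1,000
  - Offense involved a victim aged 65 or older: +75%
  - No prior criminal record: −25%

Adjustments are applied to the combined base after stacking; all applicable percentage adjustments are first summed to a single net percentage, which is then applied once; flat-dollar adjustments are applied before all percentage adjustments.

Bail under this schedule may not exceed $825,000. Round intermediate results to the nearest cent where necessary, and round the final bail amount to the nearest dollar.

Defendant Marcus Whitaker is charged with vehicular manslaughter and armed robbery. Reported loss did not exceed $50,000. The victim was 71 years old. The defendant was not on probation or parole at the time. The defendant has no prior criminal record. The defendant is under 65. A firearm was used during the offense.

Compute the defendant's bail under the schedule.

Base amounts from the schedule: vehicular manslaughter $337,500; armed robbery $255,250.
Stacking rule: use the highest base only. Highest is vehicular manslaughter at $337,500. Combined base = $337,500.
Firearm was used or possessed during the offense (+$1,000 flat): $337,500 + $1,000 = $338,500.
Net percentage adjustment: +75% −25% = +50%. $338,500 × 1.5 = $507,750.
$507,750 is within the $825,000 maximum.

$507,750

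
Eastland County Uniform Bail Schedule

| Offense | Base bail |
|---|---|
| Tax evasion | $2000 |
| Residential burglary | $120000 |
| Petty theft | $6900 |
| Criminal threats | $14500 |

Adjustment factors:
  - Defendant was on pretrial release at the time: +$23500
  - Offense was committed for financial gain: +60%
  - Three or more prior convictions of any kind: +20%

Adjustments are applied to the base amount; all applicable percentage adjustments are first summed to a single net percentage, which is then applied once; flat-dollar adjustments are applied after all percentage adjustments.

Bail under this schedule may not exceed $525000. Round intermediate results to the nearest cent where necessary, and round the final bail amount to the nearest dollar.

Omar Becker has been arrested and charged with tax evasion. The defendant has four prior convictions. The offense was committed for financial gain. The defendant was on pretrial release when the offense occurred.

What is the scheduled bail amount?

Base amounts from the schedule: tax evasion $2000.
Single charge. Combined base = $2000.
Net percentage adjustment: +60% +20% = +80%. $2000 × 1.8 = $3600.
Defendant was on pretrial release at the time (+$23500 flat): $3600 + $23500 = $27100.
$27100 is within the $525000 maximum.

$27100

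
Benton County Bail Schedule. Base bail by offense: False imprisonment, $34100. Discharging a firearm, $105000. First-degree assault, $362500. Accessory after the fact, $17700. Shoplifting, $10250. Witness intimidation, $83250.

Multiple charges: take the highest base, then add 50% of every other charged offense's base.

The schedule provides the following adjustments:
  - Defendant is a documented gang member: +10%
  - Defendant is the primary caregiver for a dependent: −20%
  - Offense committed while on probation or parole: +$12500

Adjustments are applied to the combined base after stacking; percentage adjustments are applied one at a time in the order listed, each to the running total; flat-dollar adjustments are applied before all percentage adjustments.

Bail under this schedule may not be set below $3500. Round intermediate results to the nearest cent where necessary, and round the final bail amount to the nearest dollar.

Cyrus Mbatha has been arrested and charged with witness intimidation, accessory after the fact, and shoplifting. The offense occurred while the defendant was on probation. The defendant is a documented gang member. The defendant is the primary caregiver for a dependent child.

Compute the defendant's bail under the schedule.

$96558

Base amounts from the schedule: witness intimidation $83250; accessory after the fact $17700; shoplifting $10250.
Stacking rule: highest base plus 50% of each additional charge. Highest is witness intimidation at $83250. Additional: $17700 × 50% = $8850; $10250 × 50% = $5125. Combined base = $83250 + $13975 = $97225.
Offense committed while on probation or parole (+$12500 flat): $97225 + $12500 = $109725.
Defendant is a documented gang member (+10%): $109725 × 1.1 = $120697.50.
Defendant is the primary caregiver for a dependent (−20%): $120697.50 × 0.8 = $96558.
$96558 is at or above the $3500 minimum.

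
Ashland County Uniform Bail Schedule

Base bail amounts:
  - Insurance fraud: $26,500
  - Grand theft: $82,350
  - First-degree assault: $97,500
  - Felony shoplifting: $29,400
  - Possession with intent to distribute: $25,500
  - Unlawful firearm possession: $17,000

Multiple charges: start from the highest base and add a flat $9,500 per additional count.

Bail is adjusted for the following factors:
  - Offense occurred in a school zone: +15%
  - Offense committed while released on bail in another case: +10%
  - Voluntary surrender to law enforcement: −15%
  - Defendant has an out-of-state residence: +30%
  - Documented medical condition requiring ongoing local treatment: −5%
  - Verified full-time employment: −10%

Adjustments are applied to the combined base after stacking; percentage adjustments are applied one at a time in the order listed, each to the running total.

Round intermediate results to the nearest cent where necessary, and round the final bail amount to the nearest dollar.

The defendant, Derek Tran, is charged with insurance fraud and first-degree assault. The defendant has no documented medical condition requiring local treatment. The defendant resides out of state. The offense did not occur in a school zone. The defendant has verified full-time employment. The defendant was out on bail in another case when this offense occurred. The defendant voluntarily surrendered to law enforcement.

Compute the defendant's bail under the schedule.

$117,053

Base amounts from the schedule: insurance fraud $26,500; first-degree assault $97,500.
Stacking rule: highest base plus $9,500 per additional charge. Highest is first-degree assault at $97,500; 1 additional charge → +$9,500. Combined base = $107,000.
Offense committed while released on bail in another case (+10%): $107,000 × 1.1 = $117,700.
Voluntary surrender to law enforcement (−15%): $117,700 × 0.85 = $100,045.
Defendant has an out-of-state residence (+30%): $100,045 × 1.3 = $130,058.50.
Verified full-time employment (−10%): $130,058.50 × 0.9 = $117,052.65.
Rounded to the nearest dollar: $117,053.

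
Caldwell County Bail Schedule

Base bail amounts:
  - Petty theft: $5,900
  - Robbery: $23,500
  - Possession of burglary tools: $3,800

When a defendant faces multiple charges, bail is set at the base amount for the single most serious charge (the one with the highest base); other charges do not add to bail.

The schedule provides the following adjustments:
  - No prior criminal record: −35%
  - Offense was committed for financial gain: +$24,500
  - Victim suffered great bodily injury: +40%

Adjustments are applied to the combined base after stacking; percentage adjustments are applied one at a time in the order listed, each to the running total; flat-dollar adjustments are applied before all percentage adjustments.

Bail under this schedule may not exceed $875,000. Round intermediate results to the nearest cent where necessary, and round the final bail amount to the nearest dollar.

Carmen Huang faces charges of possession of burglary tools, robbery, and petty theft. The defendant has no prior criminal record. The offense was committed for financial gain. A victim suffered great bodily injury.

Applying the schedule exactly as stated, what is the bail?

Base amounts from the schedule: possession of burglary tools $3,800; robbery $23,500; petty theft $5,900.
Stacking rule: use the highest base only. Highest is robbery at $23,500. Combined base = $23,500.
Offense was committed for financial gain (+$24,500 flat): $23,500 + $24,500 = $48,000.
No prior criminal record (−35%): $48,000 × 0.65 = $31,200.
Victim suffered great bodily injury (+40%): $31,200 × 1.4 = $43,680.
$43,680 is within the $875,000 maximum.

$43,680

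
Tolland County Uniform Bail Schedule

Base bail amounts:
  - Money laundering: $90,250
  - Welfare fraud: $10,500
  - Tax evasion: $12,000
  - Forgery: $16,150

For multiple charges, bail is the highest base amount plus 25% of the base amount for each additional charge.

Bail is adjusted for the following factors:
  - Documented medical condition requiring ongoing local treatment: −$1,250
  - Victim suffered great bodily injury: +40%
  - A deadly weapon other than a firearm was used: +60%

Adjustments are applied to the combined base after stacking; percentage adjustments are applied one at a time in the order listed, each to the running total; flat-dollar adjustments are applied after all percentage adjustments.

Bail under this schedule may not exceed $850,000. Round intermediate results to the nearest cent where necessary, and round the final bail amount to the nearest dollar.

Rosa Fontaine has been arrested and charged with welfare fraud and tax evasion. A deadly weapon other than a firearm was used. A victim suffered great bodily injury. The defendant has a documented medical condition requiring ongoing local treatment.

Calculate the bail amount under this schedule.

$31,510

Base amounts from the schedule: welfare fraud $10,500; tax evasion $12,000.
Stacking rule: highest base plus 25% of each additional charge. Highest is tax evasion at $12,000. Additional: $10,500 × 25% = $2,625. Combined base = $12,000 + $2,625 = $14,625.
Victim suffered great bodily injury (+40%): $14,625 × 1.4 = $20,475.
A deadly weapon other than a firearm was used (+60%): $20,475 × 1.6 = $32,760.
Documented medical condition requiring ongoing local treatment (−$1,250 flat): $32,760 − $1,250 = $31,510.
$31,510 is within the $850,000 maximum.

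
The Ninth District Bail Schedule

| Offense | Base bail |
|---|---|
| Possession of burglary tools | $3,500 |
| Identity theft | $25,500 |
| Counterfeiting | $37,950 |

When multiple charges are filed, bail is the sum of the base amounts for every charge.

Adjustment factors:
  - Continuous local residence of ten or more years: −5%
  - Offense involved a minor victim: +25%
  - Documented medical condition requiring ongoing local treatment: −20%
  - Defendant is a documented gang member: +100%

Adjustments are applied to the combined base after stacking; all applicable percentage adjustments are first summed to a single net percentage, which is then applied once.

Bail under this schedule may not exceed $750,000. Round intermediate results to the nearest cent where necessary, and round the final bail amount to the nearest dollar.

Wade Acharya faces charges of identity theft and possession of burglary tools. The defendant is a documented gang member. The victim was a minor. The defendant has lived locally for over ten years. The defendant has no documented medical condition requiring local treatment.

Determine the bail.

Base amounts from the schedule: identity theft $25,500; possession of burglary tools $3,500.
Stacking rule: sum of all bases. $25,500 + $3,500 = $29,000.
Net percentage adjustment: −5% +25% +100% = +120%. $29,000 × 2.2 = $63,800.
$63,800 is within the $750,000 maximum.

$63,800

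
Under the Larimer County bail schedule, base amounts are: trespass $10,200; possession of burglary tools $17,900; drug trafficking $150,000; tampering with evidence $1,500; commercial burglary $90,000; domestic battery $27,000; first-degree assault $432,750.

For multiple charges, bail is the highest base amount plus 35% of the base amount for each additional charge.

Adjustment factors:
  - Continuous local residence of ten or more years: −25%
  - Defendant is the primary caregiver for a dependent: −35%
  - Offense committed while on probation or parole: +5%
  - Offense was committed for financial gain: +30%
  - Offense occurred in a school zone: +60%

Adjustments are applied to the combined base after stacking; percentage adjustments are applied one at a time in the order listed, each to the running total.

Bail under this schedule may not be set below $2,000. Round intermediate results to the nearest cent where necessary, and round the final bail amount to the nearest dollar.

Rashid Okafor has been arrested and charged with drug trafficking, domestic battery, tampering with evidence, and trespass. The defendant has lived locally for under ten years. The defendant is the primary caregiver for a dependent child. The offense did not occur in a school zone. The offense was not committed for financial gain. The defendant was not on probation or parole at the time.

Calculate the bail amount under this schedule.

$106,304

Base amounts from the schedule: drug trafficking $150,000; domestic battery $27,000; tampering with evidence $1,500; trespass $10,200.
Stacking rule: highest base plus 35% of each additional charge. Highest is drug trafficking at $150,000. Additional: $27,000 × 35% = $9,450; $1,500 × 35% = $525; $10,200 × 35% = $3,570. Combined base = $150,000 + $13,545 = $163,545.
Defendant is the primary caregiver for a dependent (−35%): $163,545 × 0.65 = $106,304.25.
$106,304.25 is at or above the $2,000 minimum.
Rounded to the nearest dollar: $106,304.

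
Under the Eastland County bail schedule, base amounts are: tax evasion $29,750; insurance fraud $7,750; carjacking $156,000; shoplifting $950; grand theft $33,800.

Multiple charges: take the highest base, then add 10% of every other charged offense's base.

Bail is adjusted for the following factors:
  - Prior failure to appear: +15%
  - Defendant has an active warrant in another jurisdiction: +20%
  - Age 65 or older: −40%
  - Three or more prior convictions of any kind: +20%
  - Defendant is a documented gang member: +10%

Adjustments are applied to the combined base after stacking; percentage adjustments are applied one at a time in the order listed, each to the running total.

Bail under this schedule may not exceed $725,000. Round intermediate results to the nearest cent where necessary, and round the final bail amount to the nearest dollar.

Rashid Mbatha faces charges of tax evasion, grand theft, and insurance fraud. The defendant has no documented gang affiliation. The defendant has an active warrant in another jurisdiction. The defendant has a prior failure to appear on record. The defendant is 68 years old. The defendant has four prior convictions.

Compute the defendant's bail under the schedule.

Base amounts from the schedule: tax evasion $29,750; grand theft $33,800; insurance fraud $7,750.
Stacking rule: highest base plus 10% of each additional charge. Highest is grand theft at $33,800. Additional: $29,750 × 10% = $2,975; $7,750 × 10% = $775. Combined base = $33,800 + $3,750 = $37,550.
Prior failure to appear (+15%): $37,550 × 1.15 = $43,182.50.
Defendant has an active warrant in another jurisdiction (+20%): $43,182.50 × 1.2 = $51,819.
Age 65 or older (−40%): $51,819 × 0.6 = $31,091.40.
Three or more prior convictions of any kind (+20%): $31,091.40 × 1.2 = $37,309.68.
$37,309.68 is within the $725,000 maximum.
Rounded to the nearest dollar: $37,310.

$37,310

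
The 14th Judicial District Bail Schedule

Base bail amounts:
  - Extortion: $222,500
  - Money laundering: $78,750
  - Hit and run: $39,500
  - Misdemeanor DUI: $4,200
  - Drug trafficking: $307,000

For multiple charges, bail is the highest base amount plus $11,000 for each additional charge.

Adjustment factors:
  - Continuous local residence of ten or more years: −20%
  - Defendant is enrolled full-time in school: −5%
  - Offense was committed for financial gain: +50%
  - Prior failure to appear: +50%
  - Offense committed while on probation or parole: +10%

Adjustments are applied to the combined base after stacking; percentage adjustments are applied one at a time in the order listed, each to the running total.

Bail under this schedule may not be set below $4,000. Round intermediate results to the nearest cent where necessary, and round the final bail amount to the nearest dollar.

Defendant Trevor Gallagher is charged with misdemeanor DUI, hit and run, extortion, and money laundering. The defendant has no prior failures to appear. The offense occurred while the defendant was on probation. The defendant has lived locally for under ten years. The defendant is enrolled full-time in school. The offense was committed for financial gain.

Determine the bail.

$400,496

Base amounts from the schedule: misdemeanor DUI $4,200; hit and run $39,500; extortion $222,500; money laundering $78,750.
Stacking rule: highest base plus $11,000 per additional charge. Highest is extortion at $222,500; 3 additional charges → +$33,000. Combined base = $255,500.
Defendant is enrolled full-time in school (−5%): $255,500 × 0.95 = $242,725.
Offense was committed for financial gain (+50%): $242,725 × 1.5 = $364,087.50.
Offense committed while on probation or parole (+10%): $364,087.50 × 1.1 = $400,496.25.
$400,496.25 is at or above the $4,000 minimum.
Rounded to the nearest dollar: $400,496.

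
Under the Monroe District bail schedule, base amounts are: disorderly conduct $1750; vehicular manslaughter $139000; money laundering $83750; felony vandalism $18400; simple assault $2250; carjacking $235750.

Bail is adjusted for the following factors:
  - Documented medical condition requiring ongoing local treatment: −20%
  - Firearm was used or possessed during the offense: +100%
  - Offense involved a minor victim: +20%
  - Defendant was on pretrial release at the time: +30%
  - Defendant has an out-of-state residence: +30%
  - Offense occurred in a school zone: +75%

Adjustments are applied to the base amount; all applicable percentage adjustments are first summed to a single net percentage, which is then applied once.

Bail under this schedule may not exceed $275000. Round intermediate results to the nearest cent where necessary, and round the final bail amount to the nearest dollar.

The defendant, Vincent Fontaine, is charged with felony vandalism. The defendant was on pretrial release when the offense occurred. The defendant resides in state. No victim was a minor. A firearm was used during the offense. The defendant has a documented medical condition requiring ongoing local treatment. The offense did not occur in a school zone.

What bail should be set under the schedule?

$38640

Base amounts from the schedule: felony vandalism $18400.
Single charge. Combined base = $18400.
Net percentage adjustment: −20% +100% +30% = +110%. $18400 × 2.1 = $38640.
$38640 is within the $275000 maximum.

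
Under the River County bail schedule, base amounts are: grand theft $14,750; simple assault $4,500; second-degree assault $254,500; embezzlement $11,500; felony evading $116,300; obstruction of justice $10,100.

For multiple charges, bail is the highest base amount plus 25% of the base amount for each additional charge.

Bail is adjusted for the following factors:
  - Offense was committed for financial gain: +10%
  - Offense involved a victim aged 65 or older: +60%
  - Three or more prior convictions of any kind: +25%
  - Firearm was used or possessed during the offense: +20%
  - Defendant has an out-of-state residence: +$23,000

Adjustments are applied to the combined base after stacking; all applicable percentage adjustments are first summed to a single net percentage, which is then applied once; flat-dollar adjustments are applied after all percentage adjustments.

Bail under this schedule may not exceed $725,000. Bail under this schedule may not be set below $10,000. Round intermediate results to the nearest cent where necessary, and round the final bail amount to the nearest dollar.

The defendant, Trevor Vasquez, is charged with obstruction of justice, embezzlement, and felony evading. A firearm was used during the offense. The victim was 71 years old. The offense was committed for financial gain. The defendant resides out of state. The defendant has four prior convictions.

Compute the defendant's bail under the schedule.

Base amounts from the schedule: obstruction of justice $10,100; embezzlement $11,500; felony evading $116,300.
Stacking rule: highest base plus 25% of each additional charge. Highest is felony evading at $116,300. Additional: $10,100 × 25% = $2,525; $11,500 × 25% = $2,875. Combined base = $116,300 + $5,400 = $121,700.
Net percentage adjustment: +10% +60% +25% +20% = +115%. $121,700 × 2.15 = $261,655.
Defendant has an out-of-state residence (+$23,000 flat): $261,655 + $23,000 = $284,655.
$284,655 is within the $725,000 maximum.
$284,655 is at or above the $10,000 minimum.

$284,655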